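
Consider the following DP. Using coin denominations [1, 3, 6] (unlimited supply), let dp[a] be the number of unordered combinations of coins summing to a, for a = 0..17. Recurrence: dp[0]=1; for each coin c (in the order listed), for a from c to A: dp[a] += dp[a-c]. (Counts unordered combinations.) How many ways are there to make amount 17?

12

after  coin     0     1     2     3     4     5     6     7     8     9    10    11    12    13    14    15    16    17
          1     1     1     1     1     1     1     1     1     1     1     1     1     1     1     1     1     1     1
          3     1     1     1     2     2     2     3     3     3     4     4     4     5     5     5     6     6     6
          6     1     1     1     2     2     2     4     4     4     6     6     6     9     9     9    12    12    12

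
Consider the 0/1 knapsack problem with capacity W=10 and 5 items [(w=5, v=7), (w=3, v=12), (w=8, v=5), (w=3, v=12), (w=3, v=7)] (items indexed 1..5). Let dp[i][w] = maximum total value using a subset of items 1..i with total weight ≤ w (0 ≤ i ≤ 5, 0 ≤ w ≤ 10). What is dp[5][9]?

i\w   0   1   2   3   4   5   6   7   8   9  10
  0   0   0   0   0   0   0   0   0   0   0   0
  1   0   0   0   0   0   7   7   7   7   7   7
  2   0   0   0  12  12  12  12  12  19  19  19
  3   0   0   0  12  12  12  12  12  19  19  19
  4   0   0   0  12  12  12  24  24  24  24  24
  5   0   0   0  12  12  12  24  24  24  31  31

31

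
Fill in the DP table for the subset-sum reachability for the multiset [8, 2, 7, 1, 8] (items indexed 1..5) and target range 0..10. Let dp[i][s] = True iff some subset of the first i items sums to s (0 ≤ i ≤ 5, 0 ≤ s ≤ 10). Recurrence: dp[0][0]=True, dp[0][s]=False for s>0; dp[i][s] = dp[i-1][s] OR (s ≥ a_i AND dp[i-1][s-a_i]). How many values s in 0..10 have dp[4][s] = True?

i\s   0   1   2   3   4   5   6   7   8   9  10
  0   T   F   F   F   F   F   F   F   F   F   F
  1   T   F   F   F   F   F   F   F   T   F   F
  2   T   F   T   F   F   F   F   F   T   F   T
  3   T   F   T   F   F   F   F   T   T   T   T
  4   T   T   T   T   F   F   F   T   T   T   T
  5   T   T   T   T   F   F   F   T   T   T   T

8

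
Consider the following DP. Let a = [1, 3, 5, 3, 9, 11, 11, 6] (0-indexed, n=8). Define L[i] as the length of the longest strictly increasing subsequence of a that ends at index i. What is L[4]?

4

   i    0    1    2    3    4    5    6    7
a[i]    1    3    5    3    9   11   11    6
L[i]    1    2    3    2    4    5    5    4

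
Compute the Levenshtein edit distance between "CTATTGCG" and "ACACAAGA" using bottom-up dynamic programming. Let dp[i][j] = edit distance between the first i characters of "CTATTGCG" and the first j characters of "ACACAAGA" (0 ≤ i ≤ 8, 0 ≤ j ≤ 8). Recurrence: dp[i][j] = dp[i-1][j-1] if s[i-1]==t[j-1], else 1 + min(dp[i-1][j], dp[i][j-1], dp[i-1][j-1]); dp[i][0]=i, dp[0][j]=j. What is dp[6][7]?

5

   ''  A  C  A  C  A  A  G  A
''  0  1  2  3  4  5  6  7  8
 C  1  1  1  2  3  4  5  6  7
 T  2  2  2  2  3  4  5  6  7
 A  3  2  3  2  3  3  4  5  6
 T  4  3  3  3  3  4  4  5  6
 T  5  4  4  4  4  4  5  5  6
 G  6  5  5  5  5  5  5  5  6
 C  7  6  5  6  5  6  6  6  6
 G  8  7  6  6  6  6  7  6  7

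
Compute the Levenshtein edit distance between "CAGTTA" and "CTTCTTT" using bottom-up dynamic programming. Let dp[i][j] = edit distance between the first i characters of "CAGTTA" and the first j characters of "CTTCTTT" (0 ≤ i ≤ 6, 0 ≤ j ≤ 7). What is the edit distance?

   ''  C  T  T  C  T  T  T
''  0  1  2  3  4  5  6  7
 C  1  0  1  2  3  4  5  6
 A  2  1  1  2  3  4  5  6
 G  3  2  2  2  3  4  5  6
 T  4  3  2  2  3  3  4  5
 T  5  4  3  2  3  3  3  4
 A  6  5  4  3  3  4  4  4

4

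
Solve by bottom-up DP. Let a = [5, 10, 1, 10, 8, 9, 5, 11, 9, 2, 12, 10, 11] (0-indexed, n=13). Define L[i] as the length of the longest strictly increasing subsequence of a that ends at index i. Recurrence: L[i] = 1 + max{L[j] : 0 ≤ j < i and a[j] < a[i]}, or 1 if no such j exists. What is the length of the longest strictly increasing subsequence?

5

   i    0    1    2    3    4    5    6    7    8    9   10   11   12
a[i]    5   10    1   10    8    9    5   11    9    2   12   10   11
L[i]    1    2    1    2    2    3    2    4    3    2    5    4    5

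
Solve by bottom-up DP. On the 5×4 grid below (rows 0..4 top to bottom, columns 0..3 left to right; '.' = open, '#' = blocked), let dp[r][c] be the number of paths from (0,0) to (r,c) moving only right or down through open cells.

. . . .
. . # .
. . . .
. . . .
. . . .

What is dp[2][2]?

r\c   0   1   2   3
  0   1   1   1   1
  1   1   2   0   1
  2   1   3   3   4
  3   1   4   7  11
  4   1   5  12  23

3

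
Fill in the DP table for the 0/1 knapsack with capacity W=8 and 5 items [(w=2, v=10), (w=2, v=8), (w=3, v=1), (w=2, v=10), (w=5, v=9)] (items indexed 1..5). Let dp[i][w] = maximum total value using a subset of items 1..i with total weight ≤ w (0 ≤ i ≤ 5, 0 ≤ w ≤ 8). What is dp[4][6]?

28

i\w   0   1   2   3   4   5   6   7   8
  0   0   0   0   0   0   0   0   0   0
  1   0   0  10  10  10  10  10  10  10
  2   0   0  10  10  18  18  18  18  18
  3   0   0  10  10  18  18  18  19  19
  4   0   0  10  10  20  20  28  28  28
  5   0   0  10  10  20  20  28  28  28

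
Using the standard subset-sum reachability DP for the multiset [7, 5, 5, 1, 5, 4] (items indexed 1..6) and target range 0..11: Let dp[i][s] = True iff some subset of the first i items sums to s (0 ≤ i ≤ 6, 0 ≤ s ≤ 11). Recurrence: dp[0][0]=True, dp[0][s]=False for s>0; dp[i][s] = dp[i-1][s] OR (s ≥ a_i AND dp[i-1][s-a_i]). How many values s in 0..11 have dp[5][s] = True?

i\s   0   1   2   3   4   5   6   7   8   9  10  11
  0   T   F   F   F   F   F   F   F   F   F   F   F
  1   T   F   F   F   F   F   F   T   F   F   F   F
  2   T   F   F   F   F   T   F   T   F   F   F   F
  3   T   F   F   F   F   T   F   T   F   F   T   F
  4   T   T   F   F   F   T   T   T   T   F   T   T
  5   T   T   F   F   F   T   T   T   T   F   T   T
  6   T   T   F   F   T   T   T   T   T   T   T   T

8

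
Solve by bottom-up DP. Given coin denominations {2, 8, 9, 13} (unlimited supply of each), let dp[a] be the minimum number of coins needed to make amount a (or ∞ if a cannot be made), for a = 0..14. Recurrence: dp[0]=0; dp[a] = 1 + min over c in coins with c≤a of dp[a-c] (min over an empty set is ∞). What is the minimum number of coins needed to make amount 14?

 a  0  1  2  3  4  5  6  7  8  9 10 11 12 13 14
dp  0  -  1  -  2  -  3  -  1  1  2  2  3  1  4
(- denotes ∞ / unreachable)

4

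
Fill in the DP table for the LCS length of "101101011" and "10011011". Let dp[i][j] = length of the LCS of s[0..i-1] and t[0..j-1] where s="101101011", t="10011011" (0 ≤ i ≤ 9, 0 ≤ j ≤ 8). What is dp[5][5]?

4

   ''  1  0  0  1  1  0  1  1
''  0  0  0  0  0  0  0  0  0
 1  0  1  1  1  1  1  1  1  1
 0  0  1  2  2  2  2  2  2  2
 1  0  1  2  2  3  3  3  3  3
 1  0  1  2  2  3  4  4  4  4
 0  0  1  2  3  3  4  5  5  5
 1  0  1  2  3  4  4  5  6  6
 0  0  1  2  3  4  4  5  6  6
 1  0  1  2  3  4  5  5  6  7
 1  0  1  2  3  4  5  5  6  7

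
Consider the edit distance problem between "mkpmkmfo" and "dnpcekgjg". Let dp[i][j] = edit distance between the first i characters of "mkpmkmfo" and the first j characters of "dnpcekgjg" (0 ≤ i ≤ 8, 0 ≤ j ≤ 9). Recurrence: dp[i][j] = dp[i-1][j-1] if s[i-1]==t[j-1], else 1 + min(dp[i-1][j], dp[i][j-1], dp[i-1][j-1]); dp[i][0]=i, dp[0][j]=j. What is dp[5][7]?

5

   ''  d  n  p  c  e  k  g  j  g
''  0  1  2  3  4  5  6  7  8  9
 m  1  1  2  3  4  5  6  7  8  9
 k  2  2  2  3  4  5  5  6  7  8
 p  3  3  3  2  3  4  5  6  7  8
 m  4  4  4  3  3  4  5  6  7  8
 k  5  5  5  4  4  4  4  5  6  7
 m  6  6  6  5  5  5  5  5  6  7
 f  7  7  7  6  6  6  6  6  6  7
 o  8  8  8  7  7  7  7  7  7  7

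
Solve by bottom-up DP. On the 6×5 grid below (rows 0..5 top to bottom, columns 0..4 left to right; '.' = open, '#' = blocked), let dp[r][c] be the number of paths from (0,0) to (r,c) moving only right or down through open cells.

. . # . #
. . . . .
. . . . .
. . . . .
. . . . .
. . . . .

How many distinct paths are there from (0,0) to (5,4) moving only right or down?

105

r\c   0   1   2   3   4
  0   1   1   0   0   0
  1   1   2   2   2   2
  2   1   3   5   7   9
  3   1   4   9  16  25
  4   1   5  14  30  55
  5   1   6  20  50 105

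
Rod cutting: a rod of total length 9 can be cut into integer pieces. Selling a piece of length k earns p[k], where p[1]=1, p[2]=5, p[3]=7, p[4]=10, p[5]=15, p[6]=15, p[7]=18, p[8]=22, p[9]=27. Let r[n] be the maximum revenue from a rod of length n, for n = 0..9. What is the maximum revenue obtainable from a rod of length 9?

27

   n    0    1    2    3    4    5    6    7    8    9
r[n]    0    1    5    7   10   15   16   20   22   27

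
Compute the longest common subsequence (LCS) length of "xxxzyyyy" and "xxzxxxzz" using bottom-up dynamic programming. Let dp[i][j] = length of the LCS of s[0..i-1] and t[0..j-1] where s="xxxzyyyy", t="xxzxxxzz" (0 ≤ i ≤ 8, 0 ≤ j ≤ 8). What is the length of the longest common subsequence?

   ''  x  x  z  x  x  x  z  z
''  0  0  0  0  0  0  0  0  0
 x  0  1  1  1  1  1  1  1  1
 x  0  1  2  2  2  2  2  2  2
 x  0  1  2  2  3  3  3  3  3
 z  0  1  2  3  3  3  3  4  4
 y  0  1  2  3  3  3  3  4  4
 y  0  1  2  3  3  3  3  4  4
 y  0  1  2  3  3  3  3  4  4
 y  0  1  2  3  3  3  3  4  4

4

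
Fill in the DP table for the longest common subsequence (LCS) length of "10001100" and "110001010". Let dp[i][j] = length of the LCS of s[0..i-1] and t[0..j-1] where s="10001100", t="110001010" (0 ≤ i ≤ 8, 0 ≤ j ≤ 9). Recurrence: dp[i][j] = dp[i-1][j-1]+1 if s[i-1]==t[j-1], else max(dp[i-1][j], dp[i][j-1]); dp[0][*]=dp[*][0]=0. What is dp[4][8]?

   ''  1  1  0  0  0  1  0  1  0
''  0  0  0  0  0  0  0  0  0  0
 1  0  1  1  1  1  1  1  1  1  1
 0  0  1  1  2  2  2  2  2  2  2
 0  0  1  1  2  3  3  3  3  3  3
 0  0  1  1  2  3  4  4  4  4  4
 1  0  1  2  2  3  4  5  5  5  5
 1  0  1  2  2  3  4  5  5  6  6
 0  0  1  2  3  3  4  5  6  6  7
 0  0  1  2  3  4  4  5  6  6  7

4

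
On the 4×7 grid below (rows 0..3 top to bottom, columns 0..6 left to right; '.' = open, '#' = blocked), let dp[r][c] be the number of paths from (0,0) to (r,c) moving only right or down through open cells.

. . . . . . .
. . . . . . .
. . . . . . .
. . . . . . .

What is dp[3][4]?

r\c   0   1   2   3   4   5   6
  0   1   1   1   1   1   1   1
  1   1   2   3   4   5   6   7
  2   1   3   6  10  15  21  28
  3   1   4  10  20  35  56  84

35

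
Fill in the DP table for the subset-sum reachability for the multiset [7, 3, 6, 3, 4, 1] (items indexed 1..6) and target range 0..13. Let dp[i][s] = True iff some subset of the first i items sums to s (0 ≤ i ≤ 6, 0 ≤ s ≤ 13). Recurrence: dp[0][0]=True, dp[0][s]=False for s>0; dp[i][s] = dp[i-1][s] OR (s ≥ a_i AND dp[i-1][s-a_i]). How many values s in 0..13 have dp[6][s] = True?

13

i\s   0   1   2   3   4   5   6   7   8   9  10  11  12  13
  0   T   F   F   F   F   F   F   F   F   F   F   F   F   F
  1   T   F   F   F   F   F   F   T   F   F   F   F   F   F
  2   T   F   F   T   F   F   F   T   F   F   T   F   F   F
  3   T   F   F   T   F   F   T   T   F   T   T   F   F   T
  4   T   F   F   T   F   F   T   T   F   T   T   F   T   T
  5   T   F   F   T   T   F   T   T   F   T   T   T   T   T
  6   T   T   F   T   T   T   T   T   T   T   T   T   T   T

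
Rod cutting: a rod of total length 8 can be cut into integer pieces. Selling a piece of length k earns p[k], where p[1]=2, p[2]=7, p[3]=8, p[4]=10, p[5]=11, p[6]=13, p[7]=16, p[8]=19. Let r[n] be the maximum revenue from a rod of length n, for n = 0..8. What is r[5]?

   n    0    1    2    3    4    5    6    7    8
r[n]    0    2    7    9   14   16   21   23   28

16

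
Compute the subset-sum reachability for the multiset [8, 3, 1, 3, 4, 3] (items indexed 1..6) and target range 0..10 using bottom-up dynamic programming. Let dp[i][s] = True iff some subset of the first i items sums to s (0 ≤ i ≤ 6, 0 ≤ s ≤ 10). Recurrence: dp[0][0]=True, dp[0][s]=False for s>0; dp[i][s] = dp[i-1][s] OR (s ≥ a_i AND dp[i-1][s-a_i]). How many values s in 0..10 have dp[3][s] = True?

i\s   0   1   2   3   4   5   6   7   8   9  10
  0   T   F   F   F   F   F   F   F   F   F   F
  1   T   F   F   F   F   F   F   F   T   F   F
  2   T   F   F   T   F   F   F   F   T   F   F
  3   T   T   F   T   T   F   F   F   T   T   F
  4   T   T   F   T   T   F   T   T   T   T   F
  5   T   T   F   T   T   T   T   T   T   T   T
  6   T   T   F   T   T   T   T   T   T   T   T

6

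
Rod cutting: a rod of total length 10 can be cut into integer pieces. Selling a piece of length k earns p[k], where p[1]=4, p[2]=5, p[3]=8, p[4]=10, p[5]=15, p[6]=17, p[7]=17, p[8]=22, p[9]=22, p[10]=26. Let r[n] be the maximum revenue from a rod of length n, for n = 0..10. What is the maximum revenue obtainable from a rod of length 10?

   n    0    1    2    3    4    5    6    7    8    9   10
r[n]    0    4    8   12   16   20   24   28   32   36   40

40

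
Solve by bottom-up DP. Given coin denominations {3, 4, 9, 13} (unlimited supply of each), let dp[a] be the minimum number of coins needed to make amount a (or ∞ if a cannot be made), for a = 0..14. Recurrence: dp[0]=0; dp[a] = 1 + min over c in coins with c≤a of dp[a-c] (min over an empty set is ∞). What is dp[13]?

1

 a  0  1  2  3  4  5  6  7  8  9 10 11 12 13 14
dp  0  -  -  1  1  -  2  2  2  1  3  3  2  1  4
(- denotes ∞ / unreachable)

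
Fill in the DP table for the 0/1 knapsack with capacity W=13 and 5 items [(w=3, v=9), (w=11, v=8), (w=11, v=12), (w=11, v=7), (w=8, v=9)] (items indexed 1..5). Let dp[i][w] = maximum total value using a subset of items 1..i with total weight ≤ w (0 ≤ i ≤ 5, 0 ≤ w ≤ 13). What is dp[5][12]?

i\w   0   1   2   3   4   5   6   7   8   9  10  11  12  13
  0   0   0   0   0   0   0   0   0   0   0   0   0   0   0
  1   0   0   0   9   9   9   9   9   9   9   9   9   9   9
  2   0   0   0   9   9   9   9   9   9   9   9   9   9   9
  3   0   0   0   9   9   9   9   9   9   9   9  12  12  12
  4   0   0   0   9   9   9   9   9   9   9   9  12  12  12
  5   0   0   0   9   9   9   9   9   9   9   9  18  18  18

18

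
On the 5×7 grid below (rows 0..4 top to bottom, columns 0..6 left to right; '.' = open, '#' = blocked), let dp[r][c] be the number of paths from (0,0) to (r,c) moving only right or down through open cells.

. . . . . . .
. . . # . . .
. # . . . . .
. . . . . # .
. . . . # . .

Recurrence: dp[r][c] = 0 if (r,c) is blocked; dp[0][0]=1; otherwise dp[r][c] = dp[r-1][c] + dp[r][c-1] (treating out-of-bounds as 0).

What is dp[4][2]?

6

r\c   0   1   2   3   4   5   6
  0   1   1   1   1   1   1   1
  1   1   2   3   0   1   2   3
  2   1   0   3   3   4   6   9
  3   1   1   4   7  11   0   9
  4   1   2   6  13   0   0   9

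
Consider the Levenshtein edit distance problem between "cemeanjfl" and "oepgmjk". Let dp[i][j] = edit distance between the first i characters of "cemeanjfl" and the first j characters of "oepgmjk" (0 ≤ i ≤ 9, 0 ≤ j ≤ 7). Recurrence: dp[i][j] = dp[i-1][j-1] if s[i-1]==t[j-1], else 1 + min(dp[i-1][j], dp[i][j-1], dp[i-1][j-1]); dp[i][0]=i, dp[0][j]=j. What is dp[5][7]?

   ''  o  e  p  g  m  j  k
''  0  1  2  3  4  5  6  7
 c  1  1  2  3  4  5  6  7
 e  2  2  1  2  3  4  5  6
 m  3  3  2  2  3  3  4  5
 e  4  4  3  3  3  4  4  5
 a  5  5  4  4  4  4  5  5
 n  6  6  5  5  5  5  5  6
 j  7  7  6  6  6  6  5  6
 f  8  8  7  7  7  7  6  6
 l  9  9  8  8  8  8  7  7

5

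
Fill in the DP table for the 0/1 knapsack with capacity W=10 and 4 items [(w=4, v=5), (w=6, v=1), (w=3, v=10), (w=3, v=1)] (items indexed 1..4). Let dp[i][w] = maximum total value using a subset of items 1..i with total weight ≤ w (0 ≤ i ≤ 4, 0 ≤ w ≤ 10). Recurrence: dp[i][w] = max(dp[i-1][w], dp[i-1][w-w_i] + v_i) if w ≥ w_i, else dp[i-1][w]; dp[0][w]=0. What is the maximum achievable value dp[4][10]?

16

i\w   0   1   2   3   4   5   6   7   8   9  10
  0   0   0   0   0   0   0   0   0   0   0   0
  1   0   0   0   0   5   5   5   5   5   5   5
  2   0   0   0   0   5   5   5   5   5   5   6
  3   0   0   0  10  10  10  10  15  15  15  15
  4   0   0   0  10  10  10  11  15  15  15  16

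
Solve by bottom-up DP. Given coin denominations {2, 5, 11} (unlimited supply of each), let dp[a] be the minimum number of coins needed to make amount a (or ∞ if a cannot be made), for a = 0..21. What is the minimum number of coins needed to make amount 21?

3

 a  0  1  2  3  4  5  6  7  8  9 10 11 12 13 14 15 16 17 18 19 20 21
dp  0  -  1  -  2  1  3  2  4  3  2  1  3  2  4  3  2  4  3  5  4  3
(- denotes ∞ / unreachable)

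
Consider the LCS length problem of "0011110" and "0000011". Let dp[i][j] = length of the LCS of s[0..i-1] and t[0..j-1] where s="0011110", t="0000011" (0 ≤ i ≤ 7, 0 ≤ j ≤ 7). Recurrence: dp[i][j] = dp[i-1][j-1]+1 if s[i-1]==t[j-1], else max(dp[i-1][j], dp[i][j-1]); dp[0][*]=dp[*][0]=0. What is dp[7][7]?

   ''  0  0  0  0  0  1  1
''  0  0  0  0  0  0  0  0
 0  0  1  1  1  1  1  1  1
 0  0  1  2  2  2  2  2  2
 1  0  1  2  2  2  2  3  3
 1  0  1  2  2  2  2  3  4
 1  0  1  2  2  2  2  3  4
 1  0  1  2  2  2  2  3  4
 0  0  1  2  3  3  3  3  4

4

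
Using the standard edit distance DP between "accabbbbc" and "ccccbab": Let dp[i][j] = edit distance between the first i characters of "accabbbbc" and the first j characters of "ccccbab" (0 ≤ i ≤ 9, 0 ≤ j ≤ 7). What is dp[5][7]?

   ''  c  c  c  c  b  a  b
''  0  1  2  3  4  5  6  7
 a  1  1  2  3  4  5  5  6
 c  2  1  1  2  3  4  5  6
 c  3  2  1  1  2  3  4  5
 a  4  3  2  2  2  3  3  4
 b  5  4  3  3  3  2  3  3
 b  6  5  4  4  4  3  3  3
 b  7  6  5  5  5  4  4  3
 b  8  7  6  6  6  5  5  4
 c  9  8  7  6  6  6  6  5

3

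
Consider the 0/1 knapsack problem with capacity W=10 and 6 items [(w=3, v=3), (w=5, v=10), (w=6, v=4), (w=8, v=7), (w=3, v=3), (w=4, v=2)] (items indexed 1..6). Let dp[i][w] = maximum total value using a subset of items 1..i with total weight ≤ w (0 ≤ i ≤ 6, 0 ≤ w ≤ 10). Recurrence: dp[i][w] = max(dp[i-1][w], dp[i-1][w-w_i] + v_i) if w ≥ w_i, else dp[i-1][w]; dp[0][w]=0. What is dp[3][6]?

i\w   0   1   2   3   4   5   6   7   8   9  10
  0   0   0   0   0   0   0   0   0   0   0   0
  1   0   0   0   3   3   3   3   3   3   3   3
  2   0   0   0   3   3  10  10  10  13  13  13
  3   0   0   0   3   3  10  10  10  13  13  13
  4   0   0   0   3   3  10  10  10  13  13  13
  5   0   0   0   3   3  10  10  10  13  13  13
  6   0   0   0   3   3  10  10  10  13  13  13

10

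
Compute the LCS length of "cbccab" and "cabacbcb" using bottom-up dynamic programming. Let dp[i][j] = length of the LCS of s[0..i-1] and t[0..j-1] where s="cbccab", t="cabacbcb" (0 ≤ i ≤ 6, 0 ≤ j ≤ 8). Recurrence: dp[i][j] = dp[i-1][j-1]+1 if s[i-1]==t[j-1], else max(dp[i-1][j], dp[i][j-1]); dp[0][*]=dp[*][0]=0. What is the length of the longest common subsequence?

5

   ''  c  a  b  a  c  b  c  b
''  0  0  0  0  0  0  0  0  0
 c  0  1  1  1  1  1  1  1  1
 b  0  1  1  2  2  2  2  2  2
 c  0  1  1  2  2  3  3  3  3
 c  0  1  1  2  2  3  3  4  4
 a  0  1  2  2  3  3  3  4  4
 b  0  1  2  3  3  3  4  4  5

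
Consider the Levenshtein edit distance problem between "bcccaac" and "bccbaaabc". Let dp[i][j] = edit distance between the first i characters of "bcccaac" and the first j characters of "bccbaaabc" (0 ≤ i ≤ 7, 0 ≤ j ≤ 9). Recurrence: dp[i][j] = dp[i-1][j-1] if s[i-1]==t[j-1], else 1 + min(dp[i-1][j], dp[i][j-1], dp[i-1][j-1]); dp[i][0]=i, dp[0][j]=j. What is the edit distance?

3

   ''  b  c  c  b  a  a  a  b  c
''  0  1  2  3  4  5  6  7  8  9
 b  1  0  1  2  3  4  5  6  7  8
 c  2  1  0  1  2  3  4  5  6  7
 c  3  2  1  0  1  2  3  4  5  6
 c  4  3  2  1  1  2  3  4  5  5
 a  5  4  3  2  2  1  2  3  4  5
 a  6  5  4  3  3  2  1  2  3  4
 c  7  6  5  4  4  3  2  2  3  3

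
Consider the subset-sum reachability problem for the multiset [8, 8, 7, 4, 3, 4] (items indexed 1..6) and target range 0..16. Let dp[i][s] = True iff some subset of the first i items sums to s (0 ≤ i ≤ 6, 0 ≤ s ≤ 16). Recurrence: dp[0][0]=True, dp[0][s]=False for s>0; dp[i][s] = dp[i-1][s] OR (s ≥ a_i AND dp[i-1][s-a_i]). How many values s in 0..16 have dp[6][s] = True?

i\s   0   1   2   3   4   5   6   7   8   9  10  11  12  13  14  15  16
  0   T   F   F   F   F   F   F   F   F   F   F   F   F   F   F   F   F
  1   T   F   F   F   F   F   F   F   T   F   F   F   F   F   F   F   F
  2   T   F   F   F   F   F   F   F   T   F   F   F   F   F   F   F   T
  3   T   F   F   F   F   F   F   T   T   F   F   F   F   F   F   T   T
  4   T   F   F   F   T   F   F   T   T   F   F   T   T   F   F   T   T
  5   T   F   F   T   T   F   F   T   T   F   T   T   T   F   T   T   T
  6   T   F   F   T   T   F   F   T   T   F   T   T   T   F   T   T   T

11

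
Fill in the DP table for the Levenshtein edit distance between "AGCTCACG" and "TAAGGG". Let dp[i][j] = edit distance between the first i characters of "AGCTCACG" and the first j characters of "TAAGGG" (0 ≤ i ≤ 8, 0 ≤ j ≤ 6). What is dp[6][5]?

   ''  T  A  A  G  G  G
''  0  1  2  3  4  5  6
 A  1  1  1  2  3  4  5
 G  2  2  2  2  2  3  4
 C  3  3  3  3  3  3  4
 T  4  3  4  4  4  4  4
 C  5  4  4  5  5  5  5
 A  6  5  4  4  5  6  6
 C  7  6  5  5  5  6  7
 G  8  7  6  6  5  5  6

6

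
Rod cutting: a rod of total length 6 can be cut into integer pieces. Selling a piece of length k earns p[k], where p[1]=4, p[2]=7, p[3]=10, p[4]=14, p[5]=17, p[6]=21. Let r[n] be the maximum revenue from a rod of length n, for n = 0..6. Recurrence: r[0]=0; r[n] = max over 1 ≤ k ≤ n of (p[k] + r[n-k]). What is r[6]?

   n    0    1    2    3    4    5    6
r[n]    0    4    8   12   16   20   24

24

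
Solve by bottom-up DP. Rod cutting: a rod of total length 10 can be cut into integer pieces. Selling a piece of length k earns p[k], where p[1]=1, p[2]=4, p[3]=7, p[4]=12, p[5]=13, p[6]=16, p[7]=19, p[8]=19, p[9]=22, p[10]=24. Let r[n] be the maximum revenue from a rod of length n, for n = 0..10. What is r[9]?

   n    0    1    2    3    4    5    6    7    8    9   10
r[n]    0    1    4    7   12   13   16   19   24   25   28

25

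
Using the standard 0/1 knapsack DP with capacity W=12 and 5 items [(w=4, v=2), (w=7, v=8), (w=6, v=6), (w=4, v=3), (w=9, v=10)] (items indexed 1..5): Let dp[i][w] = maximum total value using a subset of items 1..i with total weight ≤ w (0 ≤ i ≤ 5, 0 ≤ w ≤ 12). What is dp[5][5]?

3

i\w   0   1   2   3   4   5   6   7   8   9  10  11  12
  0   0   0   0   0   0   0   0   0   0   0   0   0   0
  1   0   0   0   0   2   2   2   2   2   2   2   2   2
  2   0   0   0   0   2   2   2   8   8   8   8  10  10
  3   0   0   0   0   2   2   6   8   8   8   8  10  10
  4   0   0   0   0   3   3   6   8   8   8   9  11  11
  5   0   0   0   0   3   3   6   8   8  10  10  11  11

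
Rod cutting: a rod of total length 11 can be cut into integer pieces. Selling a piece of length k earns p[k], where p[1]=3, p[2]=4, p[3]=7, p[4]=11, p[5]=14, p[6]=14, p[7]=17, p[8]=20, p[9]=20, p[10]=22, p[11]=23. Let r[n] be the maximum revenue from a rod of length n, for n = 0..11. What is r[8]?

   n    0    1    2    3    4    5    6    7    8    9   10   11
r[n]    0    3    6    9   12   15   18   21   24   27   30   33

24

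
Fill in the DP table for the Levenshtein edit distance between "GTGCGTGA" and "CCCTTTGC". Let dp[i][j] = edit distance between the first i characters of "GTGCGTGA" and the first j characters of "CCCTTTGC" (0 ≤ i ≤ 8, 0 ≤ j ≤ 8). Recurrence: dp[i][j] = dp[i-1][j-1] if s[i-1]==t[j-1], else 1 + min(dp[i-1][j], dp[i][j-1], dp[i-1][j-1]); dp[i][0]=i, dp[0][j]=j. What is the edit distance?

6

   ''  C  C  C  T  T  T  G  C
''  0  1  2  3  4  5  6  7  8
 G  1  1  2  3  4  5  6  6  7
 T  2  2  2  3  3  4  5  6  7
 G  3  3  3  3  4  4  5  5  6
 C  4  3  3  3  4  5  5  6  5
 G  5  4  4  4  4  5  6  5  6
 T  6  5  5  5  4  4  5  6  6
 G  7  6  6  6  5  5  5  5  6
 A  8  7  7  7  6  6  6  6  6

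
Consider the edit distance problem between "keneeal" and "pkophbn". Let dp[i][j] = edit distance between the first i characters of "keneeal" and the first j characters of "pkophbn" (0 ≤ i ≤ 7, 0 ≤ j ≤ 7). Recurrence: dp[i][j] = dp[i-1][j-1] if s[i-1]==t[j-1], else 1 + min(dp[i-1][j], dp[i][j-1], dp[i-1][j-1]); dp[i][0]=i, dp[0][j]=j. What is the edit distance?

   ''  p  k  o  p  h  b  n
''  0  1  2  3  4  5  6  7
 k  1  1  1  2  3  4  5  6
 e  2  2  2  2  3  4  5  6
 n  3  3  3  3  3  4  5  5
 e  4  4  4  4  4  4  5  6
 e  5  5  5  5  5  5  5  6
 a  6  6  6  6  6  6  6  6
 l  7  7  7  7  7  7  7  7

7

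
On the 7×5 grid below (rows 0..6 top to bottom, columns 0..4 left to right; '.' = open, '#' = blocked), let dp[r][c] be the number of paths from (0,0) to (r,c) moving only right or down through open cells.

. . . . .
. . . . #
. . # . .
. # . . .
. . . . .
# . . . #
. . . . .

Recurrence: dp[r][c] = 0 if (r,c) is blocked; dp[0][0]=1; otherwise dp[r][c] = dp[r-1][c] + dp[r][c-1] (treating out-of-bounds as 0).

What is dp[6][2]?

r\c   0   1   2   3   4
  0   1   1   1   1   1
  1   1   2   3   4   0
  2   1   3   0   4   4
  3   1   0   0   4   8
  4   1   1   1   5  13
  5   0   1   2   7   0
  6   0   1   3  10  10

3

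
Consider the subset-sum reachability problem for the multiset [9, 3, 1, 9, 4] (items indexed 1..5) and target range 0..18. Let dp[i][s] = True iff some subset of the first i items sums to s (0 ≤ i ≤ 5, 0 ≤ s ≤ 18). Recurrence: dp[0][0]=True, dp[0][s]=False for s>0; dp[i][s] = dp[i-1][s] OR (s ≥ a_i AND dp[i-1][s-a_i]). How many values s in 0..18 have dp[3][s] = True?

i\s   0   1   2   3   4   5   6   7   8   9  10  11  12  13  14  15  16  17  18
  0   T   F   F   F   F   F   F   F   F   F   F   F   F   F   F   F   F   F   F
  1   T   F   F   F   F   F   F   F   F   T   F   F   F   F   F   F   F   F   F
  2   T   F   F   T   F   F   F   F   F   T   F   F   T   F   F   F   F   F   F
  3   T   T   F   T   T   F   F   F   F   T   T   F   T   T   F   F   F   F   F
  4   T   T   F   T   T   F   F   F   F   T   T   F   T   T   F   F   F   F   T
  5   T   T   F   T   T   T   F   T   T   T   T   F   T   T   T   F   T   T   T

8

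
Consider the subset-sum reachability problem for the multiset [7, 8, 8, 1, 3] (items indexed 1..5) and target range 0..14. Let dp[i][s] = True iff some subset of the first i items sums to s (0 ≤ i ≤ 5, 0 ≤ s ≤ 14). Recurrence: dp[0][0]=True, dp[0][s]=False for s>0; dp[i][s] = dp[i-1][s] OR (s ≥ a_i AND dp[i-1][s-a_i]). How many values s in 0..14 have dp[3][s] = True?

i\s   0   1   2   3   4   5   6   7   8   9  10  11  12  13  14
  0   T   F   F   F   F   F   F   F   F   F   F   F   F   F   F
  1   T   F   F   F   F   F   F   T   F   F   F   F   F   F   F
  2   T   F   F   F   F   F   F   T   T   F   F   F   F   F   F
  3   T   F   F   F   F   F   F   T   T   F   F   F   F   F   F
  4   T   T   F   F   F   F   F   T   T   T   F   F   F   F   F
  5   T   T   F   T   T   F   F   T   T   T   T   T   T   F   F

3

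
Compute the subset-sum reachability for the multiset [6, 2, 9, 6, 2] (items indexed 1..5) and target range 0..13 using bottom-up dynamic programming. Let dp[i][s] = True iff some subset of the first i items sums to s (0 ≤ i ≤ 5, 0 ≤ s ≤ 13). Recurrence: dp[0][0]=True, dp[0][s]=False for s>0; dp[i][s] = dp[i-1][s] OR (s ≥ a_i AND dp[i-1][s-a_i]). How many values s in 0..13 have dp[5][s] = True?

i\s   0   1   2   3   4   5   6   7   8   9  10  11  12  13
  0   T   F   F   F   F   F   F   F   F   F   F   F   F   F
  1   T   F   F   F   F   F   T   F   F   F   F   F   F   F
  2   T   F   T   F   F   F   T   F   T   F   F   F   F   F
  3   T   F   T   F   F   F   T   F   T   T   F   T   F   F
  4   T   F   T   F   F   F   T   F   T   T   F   T   T   F
  5   T   F   T   F   T   F   T   F   T   T   T   T   T   T

10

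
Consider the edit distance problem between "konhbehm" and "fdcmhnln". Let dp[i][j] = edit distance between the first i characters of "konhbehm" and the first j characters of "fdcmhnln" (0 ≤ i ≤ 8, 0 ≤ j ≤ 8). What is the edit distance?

8

   ''  f  d  c  m  h  n  l  n
''  0  1  2  3  4  5  6  7  8
 k  1  1  2  3  4  5  6  7  8
 o  2  2  2  3  4  5  6  7  8
 n  3  3  3  3  4  5  5  6  7
 h  4  4  4  4  4  4  5  6  7
 b  5  5  5  5  5  5  5  6  7
 e  6  6  6  6  6  6  6  6  7
 h  7  7  7  7  7  6  7  7  7
 m  8  8  8  8  7  7  7  8  8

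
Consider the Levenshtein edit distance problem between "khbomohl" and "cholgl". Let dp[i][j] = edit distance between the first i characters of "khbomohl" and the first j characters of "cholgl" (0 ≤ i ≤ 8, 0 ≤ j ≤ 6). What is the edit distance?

5

   ''  c  h  o  l  g  l
''  0  1  2  3  4  5  6
 k  1  1  2  3  4  5  6
 h  2  2  1  2  3  4  5
 b  3  3  2  2  3  4  5
 o  4  4  3  2  3  4  5
 m  5  5  4  3  3  4  5
 o  6  6  5  4  4  4  5
 h  7  7  6  5  5  5  5
 l  8  8  7  6  5  6  5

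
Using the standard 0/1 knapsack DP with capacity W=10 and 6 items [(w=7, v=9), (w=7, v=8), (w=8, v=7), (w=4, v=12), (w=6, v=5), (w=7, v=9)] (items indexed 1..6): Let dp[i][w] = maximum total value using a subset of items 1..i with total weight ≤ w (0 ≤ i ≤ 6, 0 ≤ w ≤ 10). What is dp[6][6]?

i\w   0   1   2   3   4   5   6   7   8   9  10
  0   0   0   0   0   0   0   0   0   0   0   0
  1   0   0   0   0   0   0   0   9   9   9   9
  2   0   0   0   0   0   0   0   9   9   9   9
  3   0   0   0   0   0   0   0   9   9   9   9
  4   0   0   0   0  12  12  12  12  12  12  12
  5   0   0   0   0  12  12  12  12  12  12  17
  6   0   0   0   0  12  12  12  12  12  12  17

12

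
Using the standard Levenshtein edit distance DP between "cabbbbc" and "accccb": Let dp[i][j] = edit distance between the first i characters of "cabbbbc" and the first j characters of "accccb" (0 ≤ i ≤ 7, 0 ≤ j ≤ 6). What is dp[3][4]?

   ''  a  c  c  c  c  b
''  0  1  2  3  4  5  6
 c  1  1  1  2  3  4  5
 a  2  1  2  2  3  4  5
 b  3  2  2  3  3  4  4
 b  4  3  3  3  4  4  4
 b  5  4  4  4  4  5  4
 b  6  5  5  5  5  5  5
 c  7  6  5  5  5  5  6

3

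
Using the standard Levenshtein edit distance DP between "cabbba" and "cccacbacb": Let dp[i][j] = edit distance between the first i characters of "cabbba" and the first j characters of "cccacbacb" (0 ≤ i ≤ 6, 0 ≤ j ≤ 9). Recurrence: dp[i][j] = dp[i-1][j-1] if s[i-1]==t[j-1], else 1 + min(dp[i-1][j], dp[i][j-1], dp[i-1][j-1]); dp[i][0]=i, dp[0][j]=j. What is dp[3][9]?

6

   ''  c  c  c  a  c  b  a  c  b
''  0  1  2  3  4  5  6  7  8  9
 c  1  0  1  2  3  4  5  6  7  8
 a  2  1  1  2  2  3  4  5  6  7
 b  3  2  2  2  3  3  3  4  5  6
 b  4  3  3  3  3  4  3  4  5  5
 b  5  4  4  4  4  4  4  4  5  5
 a  6  5  5  5  4  5  5  4  5  6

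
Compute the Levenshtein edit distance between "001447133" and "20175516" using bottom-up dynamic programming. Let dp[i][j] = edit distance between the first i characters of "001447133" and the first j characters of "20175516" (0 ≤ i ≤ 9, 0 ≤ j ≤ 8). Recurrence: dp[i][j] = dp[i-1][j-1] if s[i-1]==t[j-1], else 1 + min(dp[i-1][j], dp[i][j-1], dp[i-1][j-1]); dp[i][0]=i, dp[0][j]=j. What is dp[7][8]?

   ''  2  0  1  7  5  5  1  6
''  0  1  2  3  4  5  6  7  8
 0  1  1  1  2  3  4  5  6  7
 0  2  2  1  2  3  4  5  6  7
 1  3  3  2  1  2  3  4  5  6
 4  4  4  3  2  2  3  4  5  6
 4  5  5  4  3  3  3  4  5  6
 7  6  6  5  4  3  4  4  5  6
 1  7  7  6  5  4  4  5  4  5
 3  8  8  7  6  5  5  5  5  5
 3  9  9  8  7  6  6  6  6  6

5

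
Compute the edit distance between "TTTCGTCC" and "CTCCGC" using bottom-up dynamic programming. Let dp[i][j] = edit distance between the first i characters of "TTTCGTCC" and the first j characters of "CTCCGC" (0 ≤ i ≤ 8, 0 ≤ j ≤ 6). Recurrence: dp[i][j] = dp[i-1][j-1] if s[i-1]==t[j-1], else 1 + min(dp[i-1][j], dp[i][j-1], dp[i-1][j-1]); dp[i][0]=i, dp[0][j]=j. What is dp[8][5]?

   ''  C  T  C  C  G  C
''  0  1  2  3  4  5  6
 T  1  1  1  2  3  4  5
 T  2  2  1  2  3  4  5
 T  3  3  2  2  3  4  5
 C  4  3  3  2  2  3  4
 G  5  4  4  3  3  2  3
 T  6  5  4  4  4  3  3
 C  7  6  5  4  4  4  3
 C  8  7  6  5  4  5  4

5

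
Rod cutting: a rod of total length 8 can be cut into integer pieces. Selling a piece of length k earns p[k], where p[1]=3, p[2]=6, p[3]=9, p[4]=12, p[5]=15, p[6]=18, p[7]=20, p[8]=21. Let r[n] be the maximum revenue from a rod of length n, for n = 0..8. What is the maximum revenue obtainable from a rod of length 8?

   n    0    1    2    3    4    5    6    7    8
r[n]    0    3    6    9   12   15   18   21   24

24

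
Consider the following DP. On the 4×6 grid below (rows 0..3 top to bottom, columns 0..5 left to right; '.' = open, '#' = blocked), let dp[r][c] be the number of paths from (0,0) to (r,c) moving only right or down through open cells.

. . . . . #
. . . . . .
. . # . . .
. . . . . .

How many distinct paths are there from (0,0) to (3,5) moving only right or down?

31

r\c   0   1   2   3   4   5
  0   1   1   1   1   1   0
  1   1   2   3   4   5   5
  2   1   3   0   4   9  14
  3   1   4   4   8  17  31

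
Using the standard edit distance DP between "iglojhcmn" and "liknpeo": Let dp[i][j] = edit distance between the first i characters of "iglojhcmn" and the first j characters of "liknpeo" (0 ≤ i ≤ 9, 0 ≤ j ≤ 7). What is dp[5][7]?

6

   ''  l  i  k  n  p  e  o
''  0  1  2  3  4  5  6  7
 i  1  1  1  2  3  4  5  6
 g  2  2  2  2  3  4  5  6
 l  3  2  3  3  3  4  5  6
 o  4  3  3  4  4  4  5  5
 j  5  4  4  4  5  5  5  6
 h  6  5  5  5  5  6  6  6
 c  7  6  6  6  6  6  7  7
 m  8  7  7  7  7  7  7  8
 n  9  8  8  8  7  8  8  8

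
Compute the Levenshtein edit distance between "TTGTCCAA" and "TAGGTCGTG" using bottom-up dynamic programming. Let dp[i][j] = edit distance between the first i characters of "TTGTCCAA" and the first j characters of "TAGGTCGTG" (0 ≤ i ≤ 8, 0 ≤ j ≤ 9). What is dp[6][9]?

5

   ''  T  A  G  G  T  C  G  T  G
''  0  1  2  3  4  5  6  7  8  9
 T  1  0  1  2  3  4  5  6  7  8
 T  2  1  1  2  3  3  4  5  6  7
 G  3  2  2  1  2  3  4  4  5  6
 T  4  3  3  2  2  2  3  4  4  5
 C  5  4  4  3  3  3  2  3  4  5
 C  6  5  5  4  4  4  3  3  4  5
 A  7  6  5  5  5  5  4  4  4  5
 A  8  7  6  6  6  6  5  5  5  5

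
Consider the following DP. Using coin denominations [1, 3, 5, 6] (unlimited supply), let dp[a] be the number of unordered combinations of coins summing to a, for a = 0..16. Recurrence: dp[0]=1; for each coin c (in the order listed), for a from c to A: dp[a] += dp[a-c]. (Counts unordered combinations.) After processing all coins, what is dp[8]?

6

after  coin     0     1     2     3     4     5     6     7     8     9    10    11    12    13    14    15    16
          1     1     1     1     1     1     1     1     1     1     1     1     1     1     1     1     1     1
          3     1     1     1     2     2     2     3     3     3     4     4     4     5     5     5     6     6
          5     1     1     1     2     2     3     4     4     5     6     7     8     9    10    11    13    14
          6     1     1     1     2     2     3     5     5     6     8     9    11    14    15    17    21    23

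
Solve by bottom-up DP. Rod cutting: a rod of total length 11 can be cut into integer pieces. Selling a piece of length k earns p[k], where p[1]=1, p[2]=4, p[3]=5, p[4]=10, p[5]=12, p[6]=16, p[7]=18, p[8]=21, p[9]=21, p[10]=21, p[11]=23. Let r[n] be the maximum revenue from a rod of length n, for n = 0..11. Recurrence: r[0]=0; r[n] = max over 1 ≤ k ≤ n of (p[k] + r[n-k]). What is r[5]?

12

   n    0    1    2    3    4    5    6    7    8    9   10   11
r[n]    0    1    4    5   10   12   16   18   21   22   26   28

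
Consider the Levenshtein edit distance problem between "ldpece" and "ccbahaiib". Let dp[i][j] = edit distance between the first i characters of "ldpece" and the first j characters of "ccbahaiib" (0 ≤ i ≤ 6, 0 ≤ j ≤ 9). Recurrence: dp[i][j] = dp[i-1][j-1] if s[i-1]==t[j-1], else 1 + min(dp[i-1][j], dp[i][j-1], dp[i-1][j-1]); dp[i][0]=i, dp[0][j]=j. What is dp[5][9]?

9

   ''  c  c  b  a  h  a  i  i  b
''  0  1  2  3  4  5  6  7  8  9
 l  1  1  2  3  4  5  6  7  8  9
 d  2  2  2  3  4  5  6  7  8  9
 p  3  3  3  3  4  5  6  7  8  9
 e  4  4  4  4  4  5  6  7  8  9
 c  5  4  4  5  5  5  6  7  8  9
 e  6  5  5  5  6  6  6  7  8  9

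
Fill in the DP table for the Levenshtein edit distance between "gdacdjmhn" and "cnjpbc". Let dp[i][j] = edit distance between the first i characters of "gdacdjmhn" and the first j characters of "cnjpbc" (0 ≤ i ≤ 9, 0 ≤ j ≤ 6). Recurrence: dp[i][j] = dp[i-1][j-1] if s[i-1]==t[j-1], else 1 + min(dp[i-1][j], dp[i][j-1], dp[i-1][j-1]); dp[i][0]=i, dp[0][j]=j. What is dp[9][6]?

   ''  c  n  j  p  b  c
''  0  1  2  3  4  5  6
 g  1  1  2  3  4  5  6
 d  2  2  2  3  4  5  6
 a  3  3  3  3  4  5  6
 c  4  3  4  4  4  5  5
 d  5  4  4  5  5  5  6
 j  6  5  5  4  5  6  6
 m  7  6  6  5  5  6  7
 h  8  7  7  6  6  6  7
 n  9  8  7  7  7  7  7

7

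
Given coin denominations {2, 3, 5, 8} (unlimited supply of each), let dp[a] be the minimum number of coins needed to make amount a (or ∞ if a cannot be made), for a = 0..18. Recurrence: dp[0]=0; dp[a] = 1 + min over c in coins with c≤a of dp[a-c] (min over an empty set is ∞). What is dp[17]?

 a  0  1  2  3  4  5  6  7  8  9 10 11 12 13 14 15 16 17 18
dp  0  -  1  1  2  1  2  2  1  3  2  2  3  2  3  3  2  4  3
(- denotes ∞ / unreachable)

4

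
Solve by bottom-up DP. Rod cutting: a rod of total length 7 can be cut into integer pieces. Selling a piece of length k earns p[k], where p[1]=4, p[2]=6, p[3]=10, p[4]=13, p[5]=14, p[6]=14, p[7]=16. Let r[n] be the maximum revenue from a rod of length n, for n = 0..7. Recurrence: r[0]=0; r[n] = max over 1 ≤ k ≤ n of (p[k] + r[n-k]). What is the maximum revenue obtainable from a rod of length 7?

   n    0    1    2    3    4    5    6    7
r[n]    0    4    8   12   16   20   24   28

28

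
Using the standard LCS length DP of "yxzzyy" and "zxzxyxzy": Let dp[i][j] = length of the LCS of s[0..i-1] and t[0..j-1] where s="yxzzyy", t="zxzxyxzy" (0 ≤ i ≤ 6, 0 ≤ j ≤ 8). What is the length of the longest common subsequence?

4

   ''  z  x  z  x  y  x  z  y
''  0  0  0  0  0  0  0  0  0
 y  0  0  0  0  0  1  1  1  1
 x  0  0  1  1  1  1  2  2  2
 z  0  1  1  2  2  2  2  3  3
 z  0  1  1  2  2  2  2  3  3
 y  0  1  1  2  2  3  3  3  4
 y  0  1  1  2  2  3  3  3  4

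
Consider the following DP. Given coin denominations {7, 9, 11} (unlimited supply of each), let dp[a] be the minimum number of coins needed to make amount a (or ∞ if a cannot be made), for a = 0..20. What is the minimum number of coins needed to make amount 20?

 a  0  1  2  3  4  5  6  7  8  9 10 11 12 13 14 15 16 17 18 19 20
dp  0  -  -  -  -  -  -  1  -  1  -  1  -  -  2  -  2  -  2  -  2
(- denotes ∞ / unreachable)

2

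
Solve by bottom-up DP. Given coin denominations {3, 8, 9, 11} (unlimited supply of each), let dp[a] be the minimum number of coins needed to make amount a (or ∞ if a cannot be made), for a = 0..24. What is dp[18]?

2

 a  0  1  2  3  4  5  6  7  8  9 10 11 12 13 14 15 16 17 18 19 20 21 22 23 24
dp  0  -  -  1  -  -  2  -  1  1  -  1  2  -  2  3  2  2  2  2  2  3  2  3  3
(- denotes ∞ / unreachable)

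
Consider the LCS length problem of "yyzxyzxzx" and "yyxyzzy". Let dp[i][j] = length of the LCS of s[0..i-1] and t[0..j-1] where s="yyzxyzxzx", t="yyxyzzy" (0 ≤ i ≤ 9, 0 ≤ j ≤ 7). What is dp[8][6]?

6

   ''  y  y  x  y  z  z  y
''  0  0  0  0  0  0  0  0
 y  0  1  1  1  1  1  1  1
 y  0  1  2  2  2  2  2  2
 z  0  1  2  2  2  3  3  3
 x  0  1  2  3  3  3  3  3
 y  0  1  2  3  4  4  4  4
 z  0  1  2  3  4  5  5  5
 x  0  1  2  3  4  5  5  5
 z  0  1  2  3  4  5  6  6
 x  0  1  2  3  4  5  6  6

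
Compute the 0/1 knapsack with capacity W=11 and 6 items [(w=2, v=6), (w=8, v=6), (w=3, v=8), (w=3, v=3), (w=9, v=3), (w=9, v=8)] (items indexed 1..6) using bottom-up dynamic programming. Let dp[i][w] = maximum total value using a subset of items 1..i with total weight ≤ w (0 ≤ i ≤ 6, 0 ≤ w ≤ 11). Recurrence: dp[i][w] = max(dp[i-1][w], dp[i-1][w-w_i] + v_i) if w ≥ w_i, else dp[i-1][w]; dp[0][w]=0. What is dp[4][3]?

i\w   0   1   2   3   4   5   6   7   8   9  10  11
  0   0   0   0   0   0   0   0   0   0   0   0   0
  1   0   0   6   6   6   6   6   6   6   6   6   6
  2   0   0   6   6   6   6   6   6   6   6  12  12
  3   0   0   6   8   8  14  14  14  14  14  14  14
  4   0   0   6   8   8  14  14  14  17  17  17  17
  5   0   0   6   8   8  14  14  14  17  17  17  17
  6   0   0   6   8   8  14  14  14  17  17  17  17

8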